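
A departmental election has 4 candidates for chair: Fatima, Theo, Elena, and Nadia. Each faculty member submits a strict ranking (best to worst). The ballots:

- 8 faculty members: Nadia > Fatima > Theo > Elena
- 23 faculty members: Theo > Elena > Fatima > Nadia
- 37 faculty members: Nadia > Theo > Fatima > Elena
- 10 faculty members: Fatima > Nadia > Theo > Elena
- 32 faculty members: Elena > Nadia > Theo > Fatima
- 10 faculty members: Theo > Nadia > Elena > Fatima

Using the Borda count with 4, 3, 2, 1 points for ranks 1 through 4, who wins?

Fatima: 8·3 + 23·2 + 37·2 + 10·4 + 32·1 + 10·1 = 226
Theo: 8·2 + 23·4 + 37·3 + 10·2 + 32·2 + 10·4 = 343
Elena: 8·1 + 23·3 + 37·1 + 10·1 + 32·4 + 10·2 = 272
Nadia: 8·4 + 23·1 + 37·4 + 10·3 + 32·3 + 10·3 = 359
Nadia has the highest Borda score (359).

Nadia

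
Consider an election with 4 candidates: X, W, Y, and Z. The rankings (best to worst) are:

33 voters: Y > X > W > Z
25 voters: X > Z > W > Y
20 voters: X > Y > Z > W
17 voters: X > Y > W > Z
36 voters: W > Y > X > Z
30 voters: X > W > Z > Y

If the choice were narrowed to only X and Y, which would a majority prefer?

Voters preferring X to Y: 92; preferring Y to X: 69.
X wins the head-to-head.

X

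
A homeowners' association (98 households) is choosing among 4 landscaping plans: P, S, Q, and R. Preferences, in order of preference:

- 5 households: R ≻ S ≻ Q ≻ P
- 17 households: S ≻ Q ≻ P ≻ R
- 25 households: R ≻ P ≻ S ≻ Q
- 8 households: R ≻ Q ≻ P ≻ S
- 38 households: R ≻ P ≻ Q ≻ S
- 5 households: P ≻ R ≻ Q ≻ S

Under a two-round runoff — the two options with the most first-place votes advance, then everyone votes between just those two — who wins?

R

Round 1 first-place votes: P 5, S 17, Q 0, R 76.
R and S advance.
Runoff: R is preferred to S by 81 voters; S by 17.
R wins the runoff.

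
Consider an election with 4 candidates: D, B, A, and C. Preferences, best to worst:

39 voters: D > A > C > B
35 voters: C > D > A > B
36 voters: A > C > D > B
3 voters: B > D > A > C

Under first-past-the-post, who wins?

First-place votes: D 39, B 3, A 36, C 35.
D has the most first-place votes.

D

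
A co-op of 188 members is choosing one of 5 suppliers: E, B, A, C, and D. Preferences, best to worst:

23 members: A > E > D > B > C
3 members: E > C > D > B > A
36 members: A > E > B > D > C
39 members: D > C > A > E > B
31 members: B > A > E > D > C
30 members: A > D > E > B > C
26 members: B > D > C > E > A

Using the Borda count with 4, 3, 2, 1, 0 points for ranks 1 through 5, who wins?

E: 23·3 + 3·4 + 36·3 + 39·1 + 31·2 + 30·2 + 26·1 = 376
B: 23·1 + 3·1 + 36·2 + 39·0 + 31·4 + 30·1 + 26·4 = 356
A: 23·4 + 3·0 + 36·4 + 39·2 + 31·3 + 30·4 + 26·0 = 527
C: 23·0 + 3·3 + 36·0 + 39·3 + 31·0 + 30·0 + 26·2 = 178
D: 23·2 + 3·2 + 36·1 + 39·4 + 31·1 + 30·3 + 26·3 = 443
A has the highest Borda score (527).

A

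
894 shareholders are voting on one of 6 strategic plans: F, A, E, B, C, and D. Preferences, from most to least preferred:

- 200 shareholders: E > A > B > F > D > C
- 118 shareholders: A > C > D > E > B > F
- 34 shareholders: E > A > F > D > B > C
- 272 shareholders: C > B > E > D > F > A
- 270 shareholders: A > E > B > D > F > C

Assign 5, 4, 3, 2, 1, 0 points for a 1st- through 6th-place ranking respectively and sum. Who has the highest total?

E

F: 200·2 + 118·0 + 34·3 + 272·1 + 270·1 = 1044
A: 200·4 + 118·5 + 34·4 + 272·0 + 270·5 = 2876
E: 200·5 + 118·2 + 34·5 + 272·3 + 270·4 = 3302
B: 200·3 + 118·1 + 34·1 + 272·4 + 270·3 = 2650
C: 200·0 + 118·4 + 34·0 + 272·5 + 270·0 = 1832
D: 200·1 + 118·3 + 34·2 + 272·2 + 270·2 = 1706
E has the highest Borda score (3302).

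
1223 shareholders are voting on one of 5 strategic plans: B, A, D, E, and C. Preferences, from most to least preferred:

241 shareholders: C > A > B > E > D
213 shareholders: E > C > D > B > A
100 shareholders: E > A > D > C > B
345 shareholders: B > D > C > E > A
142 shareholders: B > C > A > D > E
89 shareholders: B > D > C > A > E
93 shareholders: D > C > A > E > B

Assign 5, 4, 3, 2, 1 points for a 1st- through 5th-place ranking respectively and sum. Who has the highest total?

C

B: 241·3 + 213·2 + 100·1 + 345·5 + 142·5 + 89·5 + 93·1 = 4222
A: 241·4 + 213·1 + 100·4 + 345·1 + 142·3 + 89·2 + 93·3 = 2805
D: 241·1 + 213·3 + 100·3 + 345·4 + 142·2 + 89·4 + 93·5 = 3665
E: 241·2 + 213·5 + 100·5 + 345·2 + 142·1 + 89·1 + 93·2 = 3154
C: 241·5 + 213·4 + 100·2 + 345·3 + 142·4 + 89·3 + 93·4 = 4499
C has the highest Borda score (4499).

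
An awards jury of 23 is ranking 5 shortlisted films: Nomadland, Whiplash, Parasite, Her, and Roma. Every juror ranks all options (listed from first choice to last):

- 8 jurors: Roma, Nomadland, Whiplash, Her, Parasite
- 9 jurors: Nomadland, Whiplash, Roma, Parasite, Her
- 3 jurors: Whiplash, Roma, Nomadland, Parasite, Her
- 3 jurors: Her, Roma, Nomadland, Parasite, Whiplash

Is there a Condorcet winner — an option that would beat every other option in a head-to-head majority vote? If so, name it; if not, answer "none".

none

Checking pairwise contests:
Roma beats Nomadland 14–9.
Nomadland beats Whiplash 20–3.
Nomadland beats Parasite 23–0.
Nomadland beats Her 20–3.
Whiplash beats Roma 12–11.
Every option loses at least one head-to-head, so there is no Condorcet winner.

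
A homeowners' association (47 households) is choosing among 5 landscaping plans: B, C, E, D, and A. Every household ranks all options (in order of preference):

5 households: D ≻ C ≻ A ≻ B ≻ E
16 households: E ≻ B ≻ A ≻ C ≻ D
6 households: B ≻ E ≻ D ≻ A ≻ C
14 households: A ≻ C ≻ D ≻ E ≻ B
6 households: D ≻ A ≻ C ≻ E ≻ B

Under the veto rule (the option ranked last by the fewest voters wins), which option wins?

A

Last-place votes: B 20, C 6, E 5, D 16, A 0.
A is ranked last by the fewest voters, so A wins.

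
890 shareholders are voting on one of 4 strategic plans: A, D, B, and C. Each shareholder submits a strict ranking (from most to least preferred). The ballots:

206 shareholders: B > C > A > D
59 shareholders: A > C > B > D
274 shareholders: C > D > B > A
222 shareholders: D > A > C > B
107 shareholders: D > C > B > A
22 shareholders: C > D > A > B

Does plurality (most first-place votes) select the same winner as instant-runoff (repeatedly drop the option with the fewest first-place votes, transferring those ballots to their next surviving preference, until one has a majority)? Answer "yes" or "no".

no

Plurality — first-place votes: A 59, D 329, B 206, C 296. Winner: D.
Instant-runoff — R1 A 59, D 329, B 206, C 296 (A out); R2 D 329, B 206, C 355 (B out); R3 D 329, C 561 (C winner). Winner: C.
The two methods disagree.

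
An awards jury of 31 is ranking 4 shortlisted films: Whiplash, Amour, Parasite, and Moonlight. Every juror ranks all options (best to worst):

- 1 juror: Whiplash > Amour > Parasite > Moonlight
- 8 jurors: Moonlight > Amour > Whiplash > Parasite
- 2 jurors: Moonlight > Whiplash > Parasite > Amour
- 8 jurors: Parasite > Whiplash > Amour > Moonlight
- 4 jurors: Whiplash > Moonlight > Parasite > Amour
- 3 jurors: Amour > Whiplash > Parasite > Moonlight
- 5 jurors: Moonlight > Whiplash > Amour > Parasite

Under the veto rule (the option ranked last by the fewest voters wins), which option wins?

Whiplash

Last-place votes: Whiplash 0, Amour 6, Parasite 13, Moonlight 12.
Whiplash is ranked last by the fewest voters, so Whiplash wins.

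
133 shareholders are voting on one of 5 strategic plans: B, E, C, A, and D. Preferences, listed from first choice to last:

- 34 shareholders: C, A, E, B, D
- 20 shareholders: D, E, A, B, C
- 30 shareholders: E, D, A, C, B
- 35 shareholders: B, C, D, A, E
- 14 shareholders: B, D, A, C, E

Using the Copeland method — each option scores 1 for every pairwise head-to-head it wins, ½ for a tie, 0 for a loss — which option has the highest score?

B: beats C and D; loses to E and A → score 2.
E: beats B; loses to C, A, and D → score 1.
C: beats E, A, and D; loses to B → score 3.
A: beats B and E; loses to C and D → score 2.
D: beats E and A; loses to B and C → score 2.
C has the best pairwise record.

C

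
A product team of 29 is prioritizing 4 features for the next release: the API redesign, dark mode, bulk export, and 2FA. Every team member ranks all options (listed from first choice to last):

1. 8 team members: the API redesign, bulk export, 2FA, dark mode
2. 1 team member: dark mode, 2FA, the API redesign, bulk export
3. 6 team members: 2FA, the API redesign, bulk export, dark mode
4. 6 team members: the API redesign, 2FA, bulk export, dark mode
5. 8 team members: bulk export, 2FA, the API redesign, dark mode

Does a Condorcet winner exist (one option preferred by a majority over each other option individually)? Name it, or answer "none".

none

Checking pairwise contests:
2FA beats the API redesign 15–14.
the API redesign beats dark mode 28–1.
the API redesign beats bulk export 21–8.
bulk export beats 2FA 16–13.
Every option loses at least one head-to-head, so there is no Condorcet winner.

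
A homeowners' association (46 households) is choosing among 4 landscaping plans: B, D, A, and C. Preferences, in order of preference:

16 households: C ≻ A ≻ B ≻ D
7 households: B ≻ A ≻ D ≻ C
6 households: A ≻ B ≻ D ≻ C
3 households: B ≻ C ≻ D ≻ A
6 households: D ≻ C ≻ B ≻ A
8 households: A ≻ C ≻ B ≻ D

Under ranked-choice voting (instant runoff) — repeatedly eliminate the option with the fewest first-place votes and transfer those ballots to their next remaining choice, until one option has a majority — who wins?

Round 1: B 10, D 6, A 14, C 16. Eliminate D.
Round 2: B 10, A 14, C 22. Eliminate B.
Round 3: A 21, C 25. C has a majority.

C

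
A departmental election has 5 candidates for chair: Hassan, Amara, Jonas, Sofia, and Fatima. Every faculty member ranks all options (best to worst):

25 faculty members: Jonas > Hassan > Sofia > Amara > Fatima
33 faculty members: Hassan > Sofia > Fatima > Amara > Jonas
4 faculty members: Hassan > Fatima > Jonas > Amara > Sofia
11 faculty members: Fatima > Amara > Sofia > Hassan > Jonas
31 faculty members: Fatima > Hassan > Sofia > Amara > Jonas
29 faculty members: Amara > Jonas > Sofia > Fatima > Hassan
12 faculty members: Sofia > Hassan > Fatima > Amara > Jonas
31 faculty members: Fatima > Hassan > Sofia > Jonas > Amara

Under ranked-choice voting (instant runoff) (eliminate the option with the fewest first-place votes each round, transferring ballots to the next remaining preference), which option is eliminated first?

Sofia

Round 1: Hassan 37, Amara 29, Jonas 25, Sofia 12, Fatima 73. Eliminate Sofia.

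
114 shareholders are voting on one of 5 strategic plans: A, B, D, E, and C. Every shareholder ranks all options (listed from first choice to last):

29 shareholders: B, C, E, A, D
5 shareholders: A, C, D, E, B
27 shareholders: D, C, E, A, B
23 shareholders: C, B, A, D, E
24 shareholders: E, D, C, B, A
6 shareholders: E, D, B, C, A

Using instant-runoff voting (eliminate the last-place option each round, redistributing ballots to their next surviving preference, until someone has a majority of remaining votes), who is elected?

C

Round 1: A 5, B 29, D 27, E 30, C 23. Eliminate A.
Round 2: B 29, D 27, E 30, C 28. Eliminate D.
Round 3: B 29, E 30, C 55. Eliminate B.
Round 4: E 30, C 84. C has a majority.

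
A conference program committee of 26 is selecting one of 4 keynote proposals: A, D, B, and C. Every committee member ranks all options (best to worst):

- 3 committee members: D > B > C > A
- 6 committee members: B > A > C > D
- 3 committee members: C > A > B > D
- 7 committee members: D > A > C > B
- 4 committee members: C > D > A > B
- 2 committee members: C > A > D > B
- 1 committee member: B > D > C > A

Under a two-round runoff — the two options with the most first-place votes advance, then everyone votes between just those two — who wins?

C

Round 1 first-place votes: A 0, D 10, B 7, C 9.
D and C advance.
Runoff: D is preferred to C by 11 voters; C by 15.
C wins the runoff.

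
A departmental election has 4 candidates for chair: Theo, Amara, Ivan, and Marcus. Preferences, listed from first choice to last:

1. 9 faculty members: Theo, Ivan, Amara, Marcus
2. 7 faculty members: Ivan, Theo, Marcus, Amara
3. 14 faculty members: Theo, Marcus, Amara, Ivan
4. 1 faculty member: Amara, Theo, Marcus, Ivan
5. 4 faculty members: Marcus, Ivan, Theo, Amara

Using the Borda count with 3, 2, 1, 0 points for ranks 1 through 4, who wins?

Theo: 9·3 + 7·2 + 14·3 + 1·2 + 4·1 = 89
Amara: 9·1 + 7·0 + 14·1 + 1·3 + 4·0 = 26
Ivan: 9·2 + 7·3 + 14·0 + 1·0 + 4·2 = 47
Marcus: 9·0 + 7·1 + 14·2 + 1·1 + 4·3 = 48
Theo has the highest Borda score (89).

Theo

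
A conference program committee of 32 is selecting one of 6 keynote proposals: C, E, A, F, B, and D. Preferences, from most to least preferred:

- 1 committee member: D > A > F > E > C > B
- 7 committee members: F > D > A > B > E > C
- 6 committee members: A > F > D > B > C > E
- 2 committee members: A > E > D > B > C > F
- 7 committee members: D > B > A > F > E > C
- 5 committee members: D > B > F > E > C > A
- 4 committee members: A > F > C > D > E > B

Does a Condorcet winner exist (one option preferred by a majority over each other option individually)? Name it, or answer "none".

none

Checking pairwise contests:
E beats C 22–10.
A beats E 27–5.
D beats A 20–12.
A beats F 20–12.
A beats B 20–12.
F beats D 17–15.
Every option loses at least one head-to-head, so there is no Condorcet winner.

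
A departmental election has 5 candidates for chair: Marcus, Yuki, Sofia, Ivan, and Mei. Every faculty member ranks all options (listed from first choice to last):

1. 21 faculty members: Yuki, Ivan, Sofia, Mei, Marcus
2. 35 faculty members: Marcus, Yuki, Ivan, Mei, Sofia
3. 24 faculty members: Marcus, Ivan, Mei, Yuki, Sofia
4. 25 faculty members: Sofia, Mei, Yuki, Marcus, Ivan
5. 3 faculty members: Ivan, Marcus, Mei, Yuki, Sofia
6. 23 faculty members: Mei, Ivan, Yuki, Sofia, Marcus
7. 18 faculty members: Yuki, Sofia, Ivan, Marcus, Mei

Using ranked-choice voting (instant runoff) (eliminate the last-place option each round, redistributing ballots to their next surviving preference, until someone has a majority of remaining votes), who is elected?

Yuki

Round 1: Marcus 59, Yuki 39, Sofia 25, Ivan 3, Mei 23. Eliminate Ivan.
Round 2: Marcus 62, Yuki 39, Sofia 25, Mei 23. Eliminate Mei.
Round 3: Marcus 62, Yuki 62, Sofia 25. Eliminate Sofia.
Round 4: Marcus 62, Yuki 87. Yuki has a majority.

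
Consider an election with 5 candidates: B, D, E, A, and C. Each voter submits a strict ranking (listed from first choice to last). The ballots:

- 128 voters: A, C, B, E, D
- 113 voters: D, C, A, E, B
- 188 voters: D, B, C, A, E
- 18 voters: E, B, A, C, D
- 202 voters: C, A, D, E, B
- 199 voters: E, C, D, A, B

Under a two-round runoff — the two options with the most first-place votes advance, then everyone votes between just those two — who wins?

Round 1 first-place votes: B 0, D 301, E 217, A 128, C 202.
D and E advance.
Runoff: D is preferred to E by 503 voters; E by 345.
D wins the runoff.

D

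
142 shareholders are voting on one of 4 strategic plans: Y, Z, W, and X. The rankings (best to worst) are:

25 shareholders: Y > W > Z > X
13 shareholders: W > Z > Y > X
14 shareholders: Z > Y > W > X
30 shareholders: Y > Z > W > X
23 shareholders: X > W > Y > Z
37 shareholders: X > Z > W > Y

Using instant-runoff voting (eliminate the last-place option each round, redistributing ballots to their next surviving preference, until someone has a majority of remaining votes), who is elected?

Y

Round 1: Y 55, Z 14, W 13, X 60. Eliminate W.
Round 2: Y 55, Z 27, X 60. Eliminate Z.
Round 3: Y 82, X 60. Y has a majority.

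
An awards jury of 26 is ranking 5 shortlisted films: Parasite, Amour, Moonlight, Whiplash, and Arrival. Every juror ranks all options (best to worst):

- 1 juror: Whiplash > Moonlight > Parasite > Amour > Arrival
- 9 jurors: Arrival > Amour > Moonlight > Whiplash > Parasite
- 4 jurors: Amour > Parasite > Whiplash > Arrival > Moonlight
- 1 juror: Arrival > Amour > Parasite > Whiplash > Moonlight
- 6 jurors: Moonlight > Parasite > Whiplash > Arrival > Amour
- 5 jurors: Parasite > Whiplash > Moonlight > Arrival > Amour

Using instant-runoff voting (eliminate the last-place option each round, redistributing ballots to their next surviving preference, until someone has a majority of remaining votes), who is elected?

Round 1: Parasite 5, Amour 4, Moonlight 6, Whiplash 1, Arrival 10. Eliminate Whiplash.
Round 2: Parasite 5, Amour 4, Moonlight 7, Arrival 10. Eliminate Amour.
Round 3: Parasite 9, Moonlight 7, Arrival 10. Eliminate Moonlight.
Round 4: Parasite 16, Arrival 10. Parasite has a majority.

Parasite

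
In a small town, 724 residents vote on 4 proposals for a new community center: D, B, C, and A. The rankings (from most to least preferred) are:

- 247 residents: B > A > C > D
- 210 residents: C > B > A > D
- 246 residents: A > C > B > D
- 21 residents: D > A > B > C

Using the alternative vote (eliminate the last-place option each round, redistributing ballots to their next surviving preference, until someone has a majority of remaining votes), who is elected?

B

Round 1: D 21, B 247, C 210, A 246. Eliminate D.
Round 2: B 247, C 210, A 267. Eliminate C.
Round 3: B 457, A 267. B has a majority.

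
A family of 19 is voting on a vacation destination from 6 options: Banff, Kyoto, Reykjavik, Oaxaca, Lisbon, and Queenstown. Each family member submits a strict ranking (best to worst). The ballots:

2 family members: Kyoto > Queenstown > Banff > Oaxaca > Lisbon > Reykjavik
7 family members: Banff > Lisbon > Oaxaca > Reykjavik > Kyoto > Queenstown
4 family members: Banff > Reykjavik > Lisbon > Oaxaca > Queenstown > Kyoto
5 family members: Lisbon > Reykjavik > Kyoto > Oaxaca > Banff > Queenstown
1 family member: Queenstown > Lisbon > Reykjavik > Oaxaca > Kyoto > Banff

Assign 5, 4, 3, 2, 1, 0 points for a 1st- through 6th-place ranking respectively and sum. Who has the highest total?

Banff: 2·3 + 7·5 + 4·5 + 5·1 + 1·0 = 66
Kyoto: 2·5 + 7·1 + 4·0 + 5·3 + 1·1 = 33
Reykjavik: 2·0 + 7·2 + 4·4 + 5·4 + 1·3 = 53
Oaxaca: 2·2 + 7·3 + 4·2 + 5·2 + 1·2 = 45
Lisbon: 2·1 + 7·4 + 4·3 + 5·5 + 1·4 = 71
Queenstown: 2·4 + 7·0 + 4·1 + 5·0 + 1·5 = 17
Lisbon has the highest Borda score (71).

Lisbon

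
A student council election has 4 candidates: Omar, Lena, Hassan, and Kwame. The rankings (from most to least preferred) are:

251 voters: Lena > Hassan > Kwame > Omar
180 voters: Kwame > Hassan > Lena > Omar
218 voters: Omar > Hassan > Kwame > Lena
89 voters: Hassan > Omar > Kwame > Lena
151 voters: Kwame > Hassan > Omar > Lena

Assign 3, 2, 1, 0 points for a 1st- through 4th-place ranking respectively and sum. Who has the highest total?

Hassan

Omar: 251·0 + 180·0 + 218·3 + 89·2 + 151·1 = 983
Lena: 251·3 + 180·1 + 218·0 + 89·0 + 151·0 = 933
Hassan: 251·2 + 180·2 + 218·2 + 89·3 + 151·2 = 1867
Kwame: 251·1 + 180·3 + 218·1 + 89·1 + 151·3 = 1551
Hassan has the highest Borda score (1867).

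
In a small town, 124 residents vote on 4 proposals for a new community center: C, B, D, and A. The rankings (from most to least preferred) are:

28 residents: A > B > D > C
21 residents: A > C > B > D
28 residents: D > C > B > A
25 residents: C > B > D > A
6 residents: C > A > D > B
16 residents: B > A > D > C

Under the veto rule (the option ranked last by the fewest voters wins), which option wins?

B

Last-place votes: C 44, B 6, D 21, A 53.
B is ranked last by the fewest voters, so B wins.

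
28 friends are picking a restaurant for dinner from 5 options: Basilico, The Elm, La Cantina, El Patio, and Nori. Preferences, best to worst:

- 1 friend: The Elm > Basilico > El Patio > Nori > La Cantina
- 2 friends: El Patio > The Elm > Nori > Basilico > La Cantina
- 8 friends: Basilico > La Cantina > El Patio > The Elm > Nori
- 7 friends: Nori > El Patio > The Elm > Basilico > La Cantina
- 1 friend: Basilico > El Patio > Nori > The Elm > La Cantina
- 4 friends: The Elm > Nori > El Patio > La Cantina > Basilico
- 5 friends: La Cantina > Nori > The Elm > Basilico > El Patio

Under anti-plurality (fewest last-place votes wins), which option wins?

The Elm

Last-place votes: Basilico 4, The Elm 0, La Cantina 11, El Patio 5, Nori 8.
The Elm is ranked last by the fewest voters, so The Elm wins.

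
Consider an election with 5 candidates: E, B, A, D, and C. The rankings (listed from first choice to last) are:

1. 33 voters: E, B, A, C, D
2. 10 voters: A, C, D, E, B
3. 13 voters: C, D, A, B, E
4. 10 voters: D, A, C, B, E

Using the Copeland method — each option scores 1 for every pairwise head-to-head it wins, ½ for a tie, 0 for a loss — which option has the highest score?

E: beats B; ties A, D, and C → score 2.5.
B: ties A, D, and C; loses to E → score 1.5.
A: beats D and C; ties E and B → score 3.
D: ties E and B; loses to A and C → score 1.
C: beats D; ties E and B; loses to A → score 2.
A has the best pairwise record.

A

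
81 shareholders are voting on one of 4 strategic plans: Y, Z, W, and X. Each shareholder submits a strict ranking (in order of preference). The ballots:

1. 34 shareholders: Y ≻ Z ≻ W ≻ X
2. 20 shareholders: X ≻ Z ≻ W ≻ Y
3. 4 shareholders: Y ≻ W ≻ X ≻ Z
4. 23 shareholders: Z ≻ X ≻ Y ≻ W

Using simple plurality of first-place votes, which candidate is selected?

First-place votes: Y 38, Z 23, W 0, X 20.
Y has the most first-place votes.

Y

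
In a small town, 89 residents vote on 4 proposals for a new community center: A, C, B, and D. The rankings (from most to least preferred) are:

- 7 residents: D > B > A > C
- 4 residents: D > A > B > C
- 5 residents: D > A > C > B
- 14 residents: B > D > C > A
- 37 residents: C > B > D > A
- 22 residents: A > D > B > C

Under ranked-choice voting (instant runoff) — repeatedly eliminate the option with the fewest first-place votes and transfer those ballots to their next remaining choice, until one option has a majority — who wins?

D

Round 1: A 22, C 37, B 14, D 16. Eliminate B.
Round 2: A 22, C 37, D 30. Eliminate A.
Round 3: C 37, D 52. D has a majority.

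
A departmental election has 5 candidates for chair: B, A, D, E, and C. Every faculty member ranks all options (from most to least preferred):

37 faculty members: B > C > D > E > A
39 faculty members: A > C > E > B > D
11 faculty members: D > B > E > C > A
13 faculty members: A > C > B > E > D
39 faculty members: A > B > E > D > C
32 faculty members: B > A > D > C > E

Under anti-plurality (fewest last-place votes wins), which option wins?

Last-place votes: B 0, A 48, D 52, E 32, C 39.
B is ranked last by the fewest voters, so B wins.

B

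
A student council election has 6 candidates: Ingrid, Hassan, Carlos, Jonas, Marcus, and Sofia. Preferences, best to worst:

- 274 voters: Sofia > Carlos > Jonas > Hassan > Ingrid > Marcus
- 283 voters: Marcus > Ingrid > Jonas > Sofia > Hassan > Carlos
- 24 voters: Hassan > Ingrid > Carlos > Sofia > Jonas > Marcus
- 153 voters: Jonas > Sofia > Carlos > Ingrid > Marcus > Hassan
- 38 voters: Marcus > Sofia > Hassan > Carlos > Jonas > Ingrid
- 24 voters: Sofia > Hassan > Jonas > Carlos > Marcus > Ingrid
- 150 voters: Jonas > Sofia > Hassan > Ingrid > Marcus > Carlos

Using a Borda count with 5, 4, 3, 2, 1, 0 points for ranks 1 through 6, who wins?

Ingrid: 274·1 + 283·4 + 24·4 + 153·2 + 38·0 + 24·0 + 150·2 = 2108
Hassan: 274·2 + 283·1 + 24·5 + 153·0 + 38·3 + 24·4 + 150·3 = 1611
Carlos: 274·4 + 283·0 + 24·3 + 153·3 + 38·2 + 24·2 + 150·0 = 1751
Jonas: 274·3 + 283·3 + 24·1 + 153·5 + 38·1 + 24·3 + 150·5 = 3320
Marcus: 274·0 + 283·5 + 24·0 + 153·1 + 38·5 + 24·1 + 150·1 = 1932
Sofia: 274·5 + 283·2 + 24·2 + 153·4 + 38·4 + 24·5 + 150·4 = 3468
Sofia has the highest Borda score (3468).

Sofia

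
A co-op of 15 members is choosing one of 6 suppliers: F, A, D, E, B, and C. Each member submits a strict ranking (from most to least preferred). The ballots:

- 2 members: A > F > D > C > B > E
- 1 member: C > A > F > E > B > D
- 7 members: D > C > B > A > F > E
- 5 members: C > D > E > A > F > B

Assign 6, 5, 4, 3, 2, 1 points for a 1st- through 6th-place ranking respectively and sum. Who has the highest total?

F: 2·5 + 1·4 + 7·2 + 5·2 = 38
A: 2·6 + 1·5 + 7·3 + 5·3 = 53
D: 2·4 + 1·1 + 7·6 + 5·5 = 76
E: 2·1 + 1·3 + 7·1 + 5·4 = 32
B: 2·2 + 1·2 + 7·4 + 5·1 = 39
C: 2·3 + 1·6 + 7·5 + 5·6 = 77
C has the highest Borda score (77).

C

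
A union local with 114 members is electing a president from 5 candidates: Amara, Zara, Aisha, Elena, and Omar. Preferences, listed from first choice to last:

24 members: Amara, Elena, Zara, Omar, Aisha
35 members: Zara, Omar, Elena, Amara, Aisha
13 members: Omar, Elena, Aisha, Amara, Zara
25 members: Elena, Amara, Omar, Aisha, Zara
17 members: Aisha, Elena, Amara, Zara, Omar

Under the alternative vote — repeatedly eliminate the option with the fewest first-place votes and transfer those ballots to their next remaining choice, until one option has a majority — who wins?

Elena

Round 1: Amara 24, Zara 35, Aisha 17, Elena 25, Omar 13. Eliminate Omar.
Round 2: Amara 24, Zara 35, Aisha 17, Elena 38. Eliminate Aisha.
Round 3: Amara 24, Zara 35, Elena 55. Eliminate Amara.
Round 4: Zara 35, Elena 79. Elena has a majority.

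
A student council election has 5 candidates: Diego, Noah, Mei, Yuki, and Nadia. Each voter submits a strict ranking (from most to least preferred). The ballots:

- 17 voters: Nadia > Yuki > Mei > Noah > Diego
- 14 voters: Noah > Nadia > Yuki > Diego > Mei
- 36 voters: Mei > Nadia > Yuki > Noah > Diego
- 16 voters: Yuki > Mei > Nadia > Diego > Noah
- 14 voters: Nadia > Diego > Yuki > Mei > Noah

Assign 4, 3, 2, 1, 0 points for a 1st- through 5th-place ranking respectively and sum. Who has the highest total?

Diego: 17·0 + 14·1 + 36·0 + 16·1 + 14·3 = 72
Noah: 17·1 + 14·4 + 36·1 + 16·0 + 14·0 = 109
Mei: 17·2 + 14·0 + 36·4 + 16·3 + 14·1 = 240
Yuki: 17·3 + 14·2 + 36·2 + 16·4 + 14·2 = 243
Nadia: 17·4 + 14·3 + 36·3 + 16·2 + 14·4 = 306
Nadia has the highest Borda score (306).

Nadia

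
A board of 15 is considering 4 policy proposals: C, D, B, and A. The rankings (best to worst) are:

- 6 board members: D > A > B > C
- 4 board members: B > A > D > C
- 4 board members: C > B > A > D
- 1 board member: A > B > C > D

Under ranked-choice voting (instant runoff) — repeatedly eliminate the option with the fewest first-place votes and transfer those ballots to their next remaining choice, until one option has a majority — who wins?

B

Round 1: C 4, D 6, B 4, A 1. Eliminate A.
Round 2: C 4, D 6, B 5. Eliminate C.
Round 3: D 6, B 9. B has a majority.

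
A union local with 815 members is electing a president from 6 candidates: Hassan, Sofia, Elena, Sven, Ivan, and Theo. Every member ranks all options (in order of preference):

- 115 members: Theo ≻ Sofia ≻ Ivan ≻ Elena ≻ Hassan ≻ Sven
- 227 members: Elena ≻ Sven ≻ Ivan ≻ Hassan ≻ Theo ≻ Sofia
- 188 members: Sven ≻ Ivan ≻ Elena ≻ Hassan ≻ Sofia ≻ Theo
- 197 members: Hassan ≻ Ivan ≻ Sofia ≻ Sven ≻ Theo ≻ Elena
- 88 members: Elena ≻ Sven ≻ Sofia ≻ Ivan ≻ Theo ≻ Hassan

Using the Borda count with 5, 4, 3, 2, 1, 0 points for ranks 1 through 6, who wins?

Ivan

Hassan: 115·1 + 227·2 + 188·2 + 197·5 + 88·0 = 1930
Sofia: 115·4 + 227·0 + 188·1 + 197·3 + 88·3 = 1503
Elena: 115·2 + 227·5 + 188·3 + 197·0 + 88·5 = 2369
Sven: 115·0 + 227·4 + 188·5 + 197·2 + 88·4 = 2594
Ivan: 115·3 + 227·3 + 188·4 + 197·4 + 88·2 = 2742
Theo: 115·5 + 227·1 + 188·0 + 197·1 + 88·1 = 1087
Ivan has the highest Borda score (2742).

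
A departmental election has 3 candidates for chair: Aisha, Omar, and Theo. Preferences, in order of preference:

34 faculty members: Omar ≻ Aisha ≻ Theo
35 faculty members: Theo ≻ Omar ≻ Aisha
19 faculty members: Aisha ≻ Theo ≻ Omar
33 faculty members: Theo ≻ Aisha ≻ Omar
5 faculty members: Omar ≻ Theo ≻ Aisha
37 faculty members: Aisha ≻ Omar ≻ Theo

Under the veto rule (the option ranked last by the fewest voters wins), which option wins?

Last-place votes: Aisha 40, Omar 52, Theo 71.
Aisha is ranked last by the fewest voters, so Aisha wins.

Aisha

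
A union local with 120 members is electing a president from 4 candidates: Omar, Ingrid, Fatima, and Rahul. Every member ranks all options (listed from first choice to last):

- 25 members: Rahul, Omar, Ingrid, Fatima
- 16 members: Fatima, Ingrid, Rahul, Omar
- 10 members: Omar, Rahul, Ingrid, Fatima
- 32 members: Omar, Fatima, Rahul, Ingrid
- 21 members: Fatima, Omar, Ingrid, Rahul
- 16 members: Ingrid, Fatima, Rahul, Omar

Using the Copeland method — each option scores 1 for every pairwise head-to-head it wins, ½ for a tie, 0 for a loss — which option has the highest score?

Omar: beats Ingrid, Fatima, and Rahul → score 3.
Ingrid: loses to Omar, Fatima, and Rahul → score 0.
Fatima: beats Ingrid and Rahul; loses to Omar → score 2.
Rahul: beats Ingrid; loses to Omar and Fatima → score 1.
Omar has the best pairwise record.

Omar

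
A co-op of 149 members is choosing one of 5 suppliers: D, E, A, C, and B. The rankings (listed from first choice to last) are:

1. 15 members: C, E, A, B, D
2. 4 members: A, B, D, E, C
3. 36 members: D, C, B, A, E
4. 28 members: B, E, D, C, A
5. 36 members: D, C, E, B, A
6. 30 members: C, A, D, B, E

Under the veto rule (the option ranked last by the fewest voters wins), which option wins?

Last-place votes: D 15, E 66, A 64, C 4, B 0.
B is ranked last by the fewest voters, so B wins.

B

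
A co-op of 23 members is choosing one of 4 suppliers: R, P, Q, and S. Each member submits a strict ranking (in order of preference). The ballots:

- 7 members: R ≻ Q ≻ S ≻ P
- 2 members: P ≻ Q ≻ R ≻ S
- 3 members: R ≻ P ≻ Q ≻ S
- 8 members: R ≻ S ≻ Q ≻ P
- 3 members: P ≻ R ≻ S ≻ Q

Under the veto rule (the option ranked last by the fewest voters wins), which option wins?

Last-place votes: R 0, P 15, Q 3, S 5.
R is ranked last by the fewest voters, so R wins.

R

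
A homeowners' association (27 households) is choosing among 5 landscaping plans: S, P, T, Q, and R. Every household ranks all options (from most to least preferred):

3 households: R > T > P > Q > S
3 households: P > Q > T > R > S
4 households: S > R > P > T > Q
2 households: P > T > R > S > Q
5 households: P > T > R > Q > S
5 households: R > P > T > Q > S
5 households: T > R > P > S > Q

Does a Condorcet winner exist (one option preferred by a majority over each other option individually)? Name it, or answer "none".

none

Checking pairwise contests:
P beats S 23–4.
R beats P 17–10.
P beats T 19–8.
P beats Q 27–0.
T beats R 15–12.
Every option loses at least one head-to-head, so there is no Condorcet winner.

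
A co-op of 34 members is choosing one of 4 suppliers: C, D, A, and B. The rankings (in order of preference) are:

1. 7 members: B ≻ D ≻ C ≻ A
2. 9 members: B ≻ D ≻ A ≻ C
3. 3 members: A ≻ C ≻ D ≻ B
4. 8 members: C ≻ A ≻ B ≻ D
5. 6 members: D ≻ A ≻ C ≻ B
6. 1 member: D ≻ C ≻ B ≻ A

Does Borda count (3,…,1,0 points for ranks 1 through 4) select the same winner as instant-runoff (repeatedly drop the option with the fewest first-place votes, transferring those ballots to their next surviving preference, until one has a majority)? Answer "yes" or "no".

no

Borda — scores: C 45, D 56, A 46, B 57. Winner: B.
Instant-runoff — R1 C 8, D 7, A 3, B 16 (A out); R2 C 11, D 7, B 16 (D out); R3 C 18, B 16 (C winner). Winner: C.
The two methods disagree.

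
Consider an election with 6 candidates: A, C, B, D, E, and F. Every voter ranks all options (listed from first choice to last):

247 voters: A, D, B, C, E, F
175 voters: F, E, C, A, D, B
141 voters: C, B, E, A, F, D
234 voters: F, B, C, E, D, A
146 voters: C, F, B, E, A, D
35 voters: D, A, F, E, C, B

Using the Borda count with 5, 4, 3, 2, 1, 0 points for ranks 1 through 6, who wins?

C

A: 247·5 + 175·2 + 141·2 + 234·0 + 146·1 + 35·4 = 2153
C: 247·2 + 175·3 + 141·5 + 234·3 + 146·5 + 35·1 = 3191
B: 247·3 + 175·0 + 141·4 + 234·4 + 146·3 + 35·0 = 2679
D: 247·4 + 175·1 + 141·0 + 234·1 + 146·0 + 35·5 = 1572
E: 247·1 + 175·4 + 141·3 + 234·2 + 146·2 + 35·2 = 2200
F: 247·0 + 175·5 + 141·1 + 234·5 + 146·4 + 35·3 = 2875
C has the highest Borda score (3191).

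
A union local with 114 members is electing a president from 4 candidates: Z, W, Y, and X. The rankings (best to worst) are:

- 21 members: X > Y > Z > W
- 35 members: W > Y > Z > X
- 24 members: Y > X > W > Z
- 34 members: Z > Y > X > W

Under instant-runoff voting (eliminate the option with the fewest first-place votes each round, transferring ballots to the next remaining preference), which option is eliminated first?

Round 1: Z 34, W 35, Y 24, X 21. Eliminate X.

X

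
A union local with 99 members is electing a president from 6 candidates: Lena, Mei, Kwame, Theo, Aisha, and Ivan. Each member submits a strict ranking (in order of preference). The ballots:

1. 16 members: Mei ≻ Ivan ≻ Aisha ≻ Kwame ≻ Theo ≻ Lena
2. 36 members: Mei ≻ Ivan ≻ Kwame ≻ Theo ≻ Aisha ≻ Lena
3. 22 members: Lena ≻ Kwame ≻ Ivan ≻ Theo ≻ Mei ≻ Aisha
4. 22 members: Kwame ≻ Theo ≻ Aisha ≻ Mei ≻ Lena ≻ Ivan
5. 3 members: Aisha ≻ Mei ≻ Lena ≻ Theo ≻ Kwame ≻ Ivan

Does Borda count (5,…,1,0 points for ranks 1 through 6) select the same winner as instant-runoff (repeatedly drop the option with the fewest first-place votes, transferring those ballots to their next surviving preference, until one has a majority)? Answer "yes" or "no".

Borda — scores: Lena 141, Mei 338, Kwame 341, Theo 226, Aisha 165, Ivan 274. Winner: Kwame.
Instant-runoff — R1 Lena 22, Mei 52, Kwame 22, Theo 0, Aisha 3, Ivan 0 (Mei winner). Winner: Mei.
The two methods disagree.

no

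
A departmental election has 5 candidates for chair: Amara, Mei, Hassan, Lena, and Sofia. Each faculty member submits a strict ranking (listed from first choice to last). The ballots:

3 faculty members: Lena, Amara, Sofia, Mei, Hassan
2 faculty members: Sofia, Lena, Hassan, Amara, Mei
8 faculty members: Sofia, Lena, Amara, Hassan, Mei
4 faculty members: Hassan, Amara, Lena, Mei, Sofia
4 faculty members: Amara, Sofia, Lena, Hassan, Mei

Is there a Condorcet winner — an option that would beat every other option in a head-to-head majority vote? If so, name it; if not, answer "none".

none

Checking pairwise contests:
Lena beats Amara 13–8.
Amara beats Mei 21–0.
Amara beats Hassan 15–6.
Sofia beats Lena 14–7.
Amara beats Sofia 11–10.
Every option loses at least one head-to-head, so there is no Condorcet winner.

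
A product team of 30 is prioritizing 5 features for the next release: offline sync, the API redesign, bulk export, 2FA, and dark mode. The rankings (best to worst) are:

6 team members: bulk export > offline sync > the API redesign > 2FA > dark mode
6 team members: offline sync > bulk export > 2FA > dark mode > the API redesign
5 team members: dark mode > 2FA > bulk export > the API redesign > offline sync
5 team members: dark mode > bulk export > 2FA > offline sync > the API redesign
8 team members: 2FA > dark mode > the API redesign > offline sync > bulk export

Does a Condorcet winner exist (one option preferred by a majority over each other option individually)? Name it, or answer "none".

none

Checking pairwise contests:
bulk export beats offline sync 16–14.
offline sync beats the API redesign 17–13.
dark mode beats bulk export 18–12.
bulk export beats 2FA 17–13.
2FA beats dark mode 20–10.
Every option loses at least one head-to-head, so there is no Condorcet winner.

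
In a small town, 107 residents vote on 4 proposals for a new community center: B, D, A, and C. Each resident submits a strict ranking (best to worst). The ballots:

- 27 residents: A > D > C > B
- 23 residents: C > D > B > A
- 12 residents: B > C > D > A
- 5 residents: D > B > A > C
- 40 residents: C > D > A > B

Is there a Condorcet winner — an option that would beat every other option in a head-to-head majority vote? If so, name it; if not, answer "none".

C vs B: 90–17 for C.
C vs D: 75–32 for C.
C vs A: 75–32 for C.
C beats every other option head-to-head.

C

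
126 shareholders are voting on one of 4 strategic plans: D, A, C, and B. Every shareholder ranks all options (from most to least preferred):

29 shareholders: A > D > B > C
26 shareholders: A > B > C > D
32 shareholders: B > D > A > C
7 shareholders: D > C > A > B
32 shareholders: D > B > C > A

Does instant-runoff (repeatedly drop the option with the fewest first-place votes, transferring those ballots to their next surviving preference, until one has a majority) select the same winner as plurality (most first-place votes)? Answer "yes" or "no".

Instant-runoff — R1 D 39, A 55, C 0, B 32 (C out); R2 D 39, A 55, B 32 (B out); R3 D 71, A 55 (D winner). Winner: D.
Plurality — first-place votes: D 39, A 55, C 0, B 32. Winner: A.
The two methods disagree.

no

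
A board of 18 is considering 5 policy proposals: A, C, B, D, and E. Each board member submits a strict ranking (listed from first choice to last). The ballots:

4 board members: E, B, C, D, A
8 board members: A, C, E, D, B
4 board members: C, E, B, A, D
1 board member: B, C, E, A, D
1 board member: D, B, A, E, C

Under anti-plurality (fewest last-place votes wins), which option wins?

Last-place votes: A 4, C 1, B 8, D 5, E 0.
E is ranked last by the fewest voters, so E wins.

E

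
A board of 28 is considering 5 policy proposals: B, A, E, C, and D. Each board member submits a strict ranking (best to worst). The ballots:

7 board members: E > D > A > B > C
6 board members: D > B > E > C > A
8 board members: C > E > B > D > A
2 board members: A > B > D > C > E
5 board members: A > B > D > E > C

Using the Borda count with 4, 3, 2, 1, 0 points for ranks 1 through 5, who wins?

E

B: 7·1 + 6·3 + 8·2 + 2·3 + 5·3 = 62
A: 7·2 + 6·0 + 8·0 + 2·4 + 5·4 = 42
E: 7·4 + 6·2 + 8·3 + 2·0 + 5·1 = 69
C: 7·0 + 6·1 + 8·4 + 2·1 + 5·0 = 40
D: 7·3 + 6·4 + 8·1 + 2·2 + 5·2 = 67
E has the highest Borda score (69).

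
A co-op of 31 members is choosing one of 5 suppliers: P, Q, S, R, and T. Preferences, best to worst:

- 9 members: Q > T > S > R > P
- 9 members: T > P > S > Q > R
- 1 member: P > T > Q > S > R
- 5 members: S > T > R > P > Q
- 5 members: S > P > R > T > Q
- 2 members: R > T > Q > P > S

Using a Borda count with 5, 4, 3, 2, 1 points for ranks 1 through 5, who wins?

P: 9·1 + 9·4 + 1·5 + 5·2 + 5·4 + 2·2 = 84
Q: 9·5 + 9·2 + 1·3 + 5·1 + 5·1 + 2·3 = 82
S: 9·3 + 9·3 + 1·2 + 5·5 + 5·5 + 2·1 = 108
R: 9·2 + 9·1 + 1·1 + 5·3 + 5·3 + 2·5 = 68
T: 9·4 + 9·5 + 1·4 + 5·4 + 5·2 + 2·4 = 123
T has the highest Borda score (123).

T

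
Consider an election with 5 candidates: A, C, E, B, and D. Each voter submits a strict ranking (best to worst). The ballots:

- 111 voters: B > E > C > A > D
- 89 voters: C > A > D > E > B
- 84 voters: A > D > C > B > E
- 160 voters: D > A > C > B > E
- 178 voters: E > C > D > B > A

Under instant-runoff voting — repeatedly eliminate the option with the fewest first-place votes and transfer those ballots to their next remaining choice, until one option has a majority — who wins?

D

Round 1: A 84, C 89, E 178, B 111, D 160. Eliminate A.
Round 2: C 89, E 178, B 111, D 244. Eliminate C.
Round 3: E 178, B 111, D 333. D has a majority.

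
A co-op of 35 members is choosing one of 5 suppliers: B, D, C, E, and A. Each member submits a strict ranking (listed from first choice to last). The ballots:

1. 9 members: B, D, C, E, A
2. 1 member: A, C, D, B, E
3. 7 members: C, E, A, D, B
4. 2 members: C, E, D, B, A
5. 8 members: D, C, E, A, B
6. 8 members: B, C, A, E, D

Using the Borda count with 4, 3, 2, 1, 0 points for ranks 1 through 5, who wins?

C

B: 9·4 + 1·1 + 7·0 + 2·1 + 8·0 + 8·4 = 71
D: 9·3 + 1·2 + 7·1 + 2·2 + 8·4 + 8·0 = 72
C: 9·2 + 1·3 + 7·4 + 2·4 + 8·3 + 8·3 = 105
E: 9·1 + 1·0 + 7·3 + 2·3 + 8·2 + 8·1 = 60
A: 9·0 + 1·4 + 7·2 + 2·0 + 8·1 + 8·2 = 42
C has the highest Borda score (105).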